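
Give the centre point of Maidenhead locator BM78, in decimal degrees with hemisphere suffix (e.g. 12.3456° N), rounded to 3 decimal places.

38.500° N, 145.000° W

Field B=1, M=12: +1·20° lon, +12·10° lat → SW at lon -160°, lat 30°.
Square 7, 8: +7·2° lon, +8·1° lat → SW at lon -146°, lat 38°.
Cell spans 2° lon × 1° lat. Centre is SW corner plus half of each.
latitude 38.500° N, longitude 145.000° W.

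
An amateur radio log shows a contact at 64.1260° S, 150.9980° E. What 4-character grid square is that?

Add 180° to longitude and 90° to latitude: 331.00, 25.87.
Field: 331.00/20 → 16 → Q, 25.87/10 → 2 → C; chars QC.
Square: 11.00/2 → 5, 5.87/1 → 5; chars 55.

QC55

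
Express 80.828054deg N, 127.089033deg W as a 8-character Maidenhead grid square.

CR60kt98

Offset from 180°W / 90°S: lon 52.91097°, lat 170.82805°.
Field (20°×10°, letters A–R): lon ⌊52.91097/20⌋ = 2 → C; lat ⌊170.82805/10⌋ = 17 → R.
Square (2°×1°, digits 0–9): lon ⌊12.91097/2⌋ = 6; lat ⌊0.82805/1⌋ = 0.
Subsquare (5′×2.5′, letters a–x): lon ⌊0.91097/0.0833333⌋ = 10 → k; lat ⌊0.82805/0.0416667⌋ = 19 → t.
Extended square (30″×15″, digits 0–9): lon ⌊0.07763/0.00833333⌋ = 9; lat ⌊0.03639/0.00416667⌋ = 8.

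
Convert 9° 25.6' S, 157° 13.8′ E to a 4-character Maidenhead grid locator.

QI80

Shift to the Maidenhead origin (180°W, 90°S): lon 337.23, lat 80.57.
Field (20°×10°, letters A–R): 337.23/20 → 16 → Q, 80.57/10 → 8 → I; chars QI.
Square (2°×1°, digits 0–9): 17.23/2 → 8, 0.57/1 → 0; chars 80.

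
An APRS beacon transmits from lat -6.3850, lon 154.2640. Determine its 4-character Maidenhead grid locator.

QI73

Add 180° to longitude and 90° to latitude: 334.26, 83.61.
Field: 334.26/20 → 16 → Q, 83.61/10 → 8 → I; chars QI.
Square: 14.26/2 → 7, 3.61/1 → 3; chars 73.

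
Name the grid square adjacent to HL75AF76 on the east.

HL75af86

Longitude extended square 7; +1 → 8.
The latitude characters are unchanged.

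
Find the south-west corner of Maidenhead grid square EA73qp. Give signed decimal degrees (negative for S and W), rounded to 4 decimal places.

-86.3750, -84.6667

Field E=4, A=0: +4·20° lon, +0·10° lat → SW at lon -100°, lat -90°.
Square 7, 3: +7·2° lon, +3·1° lat → SW at lon -86°, lat -87°.
Subsquare q=16, p=15: +16·0.0833333° lon, +15·0.0416667° lat → SW at lon -84.6667°, lat -86.375°.
latitude -86.3750, longitude -84.6667.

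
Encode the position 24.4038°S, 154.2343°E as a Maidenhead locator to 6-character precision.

QG75co

Offset from 180°W / 90°S: lon 334.2343°, lat 65.5962°.
Field: 334.2343/20 → 16 → Q, 65.5962/10 → 6 → G; chars QG.
Square: 14.2343/2 → 7, 5.5962/1 → 5; chars 75.
Subsquare: 0.2343/0.0833333 → 2 → c, 0.5962/0.0416667 → 14 → o; chars co.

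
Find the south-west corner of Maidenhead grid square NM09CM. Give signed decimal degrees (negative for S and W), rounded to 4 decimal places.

Field N=13, M=12: +13·20° lon, +12·10° lat → SW at lon 80°, lat 30°.
Square 0, 9: +0·2° lon, +9·1° lat → SW at lon 80°, lat 39°.
Subsquare c=2, m=12: +2·0.0833333° lon, +12·0.0416667° lat → SW at lon 80.1667°, lat 39.5°.
latitude 39.5000, longitude 80.1667.

39.5000, 80.1667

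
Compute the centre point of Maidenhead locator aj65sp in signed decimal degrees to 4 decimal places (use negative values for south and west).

5.6458, -166.4583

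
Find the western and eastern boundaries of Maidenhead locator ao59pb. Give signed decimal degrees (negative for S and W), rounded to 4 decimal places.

-168.7500, -168.6667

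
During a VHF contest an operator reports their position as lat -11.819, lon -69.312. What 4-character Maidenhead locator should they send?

FH58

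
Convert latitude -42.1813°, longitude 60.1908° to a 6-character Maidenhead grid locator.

Add 180° to longitude and 90° to latitude: 240.1908, 47.8187.
Field (20°×10°, letters A–R): 240.1908/20 → 12 → M, 47.8187/10 → 4 → E; chars ME.
Square (2°×1°, digits 0–9): 0.1908/2 → 0, 7.8187/1 → 7; chars 07.
Subsquare (5′×2.5′, letters a–x): 0.1908/0.0833333 → 2 → c, 0.8187/0.0416667 → 19 → t; chars ct.

ME07ct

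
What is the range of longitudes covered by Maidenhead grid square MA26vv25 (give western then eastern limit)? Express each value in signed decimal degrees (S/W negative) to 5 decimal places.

Field M=12, A=0: +12·20° lon, +0·10° lat → SW at lon 60°, lat -90°.
Square 2, 6: +2·2° lon, +6·1° lat → SW at lon 64°, lat -84°.
Subsquare v=21, v=21: +21·0.0833333° lon, +21·0.0416667° lat → SW at lon 65.75°, lat -83.125°.
Extended square 2, 5: +2·0.00833333° lon, +5·0.00416667° lat → SW at lon 65.7667°, lat -83.1042°.
Cell spans 0.00833333° lon × 0.00416667° lat.
west 65.76667, east 65.77500.

65.76667, 65.77500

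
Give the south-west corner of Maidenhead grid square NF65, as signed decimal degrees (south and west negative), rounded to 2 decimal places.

-35.00, 92.00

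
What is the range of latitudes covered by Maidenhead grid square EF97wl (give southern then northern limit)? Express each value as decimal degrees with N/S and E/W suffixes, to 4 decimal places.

32.5417° S, 32.5000° S

Field E=4, F=5: +4·20° lon, +5·10° lat → SW at lon -100°, lat -40°.
Square 9, 7: +9·2° lon, +7·1° lat → SW at lon -82°, lat -33°.
Subsquare w=22, l=11: +22·0.0833333° lon, +11·0.0416667° lat → SW at lon -80.1667°, lat -32.5417°.
Cell spans 0.0833333° lon × 0.0416667° lat.
south 32.5417° S, north 32.5000° S.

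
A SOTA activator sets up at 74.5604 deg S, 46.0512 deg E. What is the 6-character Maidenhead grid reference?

LB35ak

Add 180° to longitude and 90° to latitude: 226.0512, 15.4396.
Field: 226.0512/20 → 11 → L, 15.4396/10 → 1 → B; chars LB.
Square: 6.0512/2 → 3, 5.4396/1 → 5; chars 35.
Subsquare: 0.0512/0.0833333 → 0 → a, 0.4396/0.0416667 → 10 → k; chars ak.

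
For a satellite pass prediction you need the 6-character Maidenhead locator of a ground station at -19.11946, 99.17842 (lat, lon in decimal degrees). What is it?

Shift to the Maidenhead origin (180°W, 90°S): lon 279.1784, lat 70.8805.
Field: lon ⌊279.1784/20⌋ = 13 → N; lat ⌊70.8805/10⌋ = 7 → H.
Square: lon ⌊19.1784/2⌋ = 9; lat ⌊0.8805/1⌋ = 0.
Subsquare: lon ⌊1.1784/0.0833333⌋ = 14 → o; lat ⌊0.8805/0.0416667⌋ = 21 → v.

NH90ov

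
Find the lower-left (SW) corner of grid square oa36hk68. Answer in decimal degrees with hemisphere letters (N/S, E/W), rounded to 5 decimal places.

83.55000° S, 106.63333° E

Field O=14, A=0: +14·20° lon, +0·10° lat → SW at lon 100°, lat -90°.
Square 3, 6: +3·2° lon, +6·1° lat → SW at lon 106°, lat -84°.
Subsquare h=7, k=10: +7·0.0833333° lon, +10·0.0416667° lat → SW at lon 106.583°, lat -83.5833°.
Extended square 6, 8: +6·0.00833333° lon, +8·0.00416667° lat → SW at lon 106.633°, lat -83.55°.
latitude 83.55000° S, longitude 106.63333° E.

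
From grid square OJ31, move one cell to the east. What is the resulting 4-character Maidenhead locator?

OJ41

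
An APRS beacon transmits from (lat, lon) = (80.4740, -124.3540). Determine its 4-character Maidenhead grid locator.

Offset from 180°W / 90°S: lon 55.65°, lat 170.47°.
Field: 55.65/20 → 2 → C, 170.47/10 → 17 → R; chars CR.
Square: 15.65/2 → 7, 0.47/1 → 0; chars 70.

CR70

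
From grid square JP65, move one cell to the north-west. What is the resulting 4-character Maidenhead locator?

JP56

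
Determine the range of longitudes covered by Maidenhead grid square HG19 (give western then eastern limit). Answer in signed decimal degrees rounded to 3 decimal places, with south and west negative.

Field H=7, G=6: +7·20° lon, +6·10° lat → SW at lon -40°, lat -30°.
Square 1, 9: +1·2° lon, +9·1° lat → SW at lon -38°, lat -21°.
Cell spans 2° lon × 1° lat.
west -38.000, east -36.000.

-38.000, -36.000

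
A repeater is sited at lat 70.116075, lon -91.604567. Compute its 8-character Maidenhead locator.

EQ40ec77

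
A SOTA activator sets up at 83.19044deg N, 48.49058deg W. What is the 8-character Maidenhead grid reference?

Offset from 180°W / 90°S: lon 131.50942°, lat 173.19044°.
Field: lon ⌊131.50942/20⌋ = 6 → G; lat ⌊173.19044/10⌋ = 17 → R.
Square: lon ⌊11.50942/2⌋ = 5; lat ⌊3.19044/1⌋ = 3.
Subsquare: lon ⌊1.50942/0.0833333⌋ = 18 → s; lat ⌊0.19044/0.0416667⌋ = 4 → e.
Extended square: lon ⌊0.00942/0.00833333⌋ = 1; lat ⌊0.02377/0.00416667⌋ = 5.

GR53se15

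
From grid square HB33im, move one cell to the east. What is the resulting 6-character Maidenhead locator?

HB33jm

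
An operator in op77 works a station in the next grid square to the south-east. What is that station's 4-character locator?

OP86

Longitude square 7; +1 → 8.
Latitude square 7; −1 → 6.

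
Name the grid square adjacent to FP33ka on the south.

Latitude subsquare a = 0; −1 → -1, wraps to 23 = x, carry into square.
Latitude square 3; −1 → 2.
The longitude characters are unchanged.

FP32kx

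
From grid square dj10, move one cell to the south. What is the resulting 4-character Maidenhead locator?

DI19

Latitude square 0; −1 → -1, wraps to 9, carry into field.
Latitude field J = 9; −1 → 8 = I.
The longitude characters are unchanged.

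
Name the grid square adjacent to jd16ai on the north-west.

Longitude subsquare a = 0; −1 → -1, wraps to 23 = x, carry into square.
Longitude square 1; −1 → 0.
Latitude subsquare i = 8; +1 → 9 = j.

JD06xj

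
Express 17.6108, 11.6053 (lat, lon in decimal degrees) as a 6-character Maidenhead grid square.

JK57to

Shift to the Maidenhead origin (180°W, 90°S): lon 191.6053, lat 107.6108.
Field: 191.6053/20 → 9 → J, 107.6108/10 → 10 → K; chars JK.
Square: 11.6053/2 → 5, 7.6108/1 → 7; chars 57.
Subsquare: 1.6053/0.0833333 → 19 → t, 0.6108/0.0416667 → 14 → o; chars to.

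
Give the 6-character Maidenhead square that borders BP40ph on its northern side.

BP40pi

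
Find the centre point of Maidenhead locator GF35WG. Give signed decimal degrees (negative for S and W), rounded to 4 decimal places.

Field G=6, F=5: +6·20° lon, +5·10° lat → SW at lon -60°, lat -40°.
Square 3, 5: +3·2° lon, +5·1° lat → SW at lon -54°, lat -35°.
Subsquare w=22, g=6: +22·0.0833333° lon, +6·0.0416667° lat → SW at lon -52.1667°, lat -34.75°.
Cell spans 0.0833333° lon × 0.0416667° lat. Centre is SW corner plus half of each.
latitude -34.7292, longitude -52.1250.

-34.7292, -52.1250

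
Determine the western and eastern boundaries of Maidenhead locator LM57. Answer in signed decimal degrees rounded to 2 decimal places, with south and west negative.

Field L=11, M=12: +11·20° lon, +12·10° lat → SW at lon 40°, lat 30°.
Square 5, 7: +5·2° lon, +7·1° lat → SW at lon 50°, lat 37°.
Cell spans 2° lon × 1° lat.
west 50.00, east 52.00.

50.00, 52.00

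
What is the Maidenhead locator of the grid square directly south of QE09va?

QE08vx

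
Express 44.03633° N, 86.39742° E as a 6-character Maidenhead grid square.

NN34ea

Shift to the Maidenhead origin (180°W, 90°S): lon 266.3974, lat 134.0363.
Field: lon ⌊266.3974/20⌋ = 13 → N; lat ⌊134.0363/10⌋ = 13 → N.
Square: lon ⌊6.3974/2⌋ = 3; lat ⌊4.0363/1⌋ = 4.
Subsquare: lon ⌊0.3974/0.0833333⌋ = 4 → e; lat ⌊0.0363/0.0416667⌋ = 0 → a.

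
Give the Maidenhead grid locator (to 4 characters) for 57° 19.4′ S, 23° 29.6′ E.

Shift to the Maidenhead origin (180°W, 90°S): lon 203.49, lat 32.68.
Field: 203.49/20 → 10 → K, 32.68/10 → 3 → D; chars KD.
Square: 3.49/2 → 1, 2.68/1 → 2; chars 12.

KD12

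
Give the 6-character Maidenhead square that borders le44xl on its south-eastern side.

LE54ak

Longitude subsquare x = 23; +1 → 24, wraps to 0 = a, carry into square.
Longitude square 4; +1 → 5.
Latitude subsquare l = 11; −1 → 10 = k.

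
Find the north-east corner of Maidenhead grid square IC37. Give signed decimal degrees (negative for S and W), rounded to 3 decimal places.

Field I=8, C=2: +8·20° lon, +2·10° lat → SW at lon -20°, lat -70°.
Square 3, 7: +3·2° lon, +7·1° lat → SW at lon -14°, lat -63°.
Cell spans 2° lon × 1° lat. NE corner is SW corner plus one full cell.
latitude -62.000, longitude -12.000.

-62.000, -12.000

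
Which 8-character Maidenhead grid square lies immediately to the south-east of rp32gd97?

RP32hd06

Longitude extended square 9; +1 → 10, wraps to 0, carry into subsquare.
Longitude subsquare g = 6; +1 → 7 = h.
Latitude extended square 7; −1 → 6.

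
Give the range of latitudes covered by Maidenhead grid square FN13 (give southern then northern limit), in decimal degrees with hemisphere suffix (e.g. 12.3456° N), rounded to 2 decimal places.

43.00° N, 44.00° N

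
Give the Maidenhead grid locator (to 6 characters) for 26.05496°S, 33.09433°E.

Offset from 180°W / 90°S: lon 213.0943°, lat 63.9450°.
Field: 213.0943/20 → 10 → K, 63.9450/10 → 6 → G; chars KG.
Square: 13.0943/2 → 6, 3.9450/1 → 3; chars 63.
Subsquare: 1.0943/0.0833333 → 13 → n, 0.9450/0.0416667 → 22 → w; chars nw.

KG63nw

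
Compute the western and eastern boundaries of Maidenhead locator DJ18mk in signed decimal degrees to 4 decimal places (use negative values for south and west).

-117.0000, -116.9167

Field D=3, J=9: +3·20° lon, +9·10° lat → SW at lon -120°, lat 0°.
Square 1, 8: +1·2° lon, +8·1° lat → SW at lon -118°, lat 8°.
Subsquare m=12, k=10: +12·0.0833333° lon, +10·0.0416667° lat → SW at lon -117°, lat 8.41667°.
Cell spans 0.0833333° lon × 0.0416667° lat.
west -117.0000, east -116.9167.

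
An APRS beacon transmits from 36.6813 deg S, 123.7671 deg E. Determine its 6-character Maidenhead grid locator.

Shift to the Maidenhead origin (180°W, 90°S): lon 303.7671, lat 53.3187.
Field: lon ⌊303.7671/20⌋ = 15 → P; lat ⌊53.3187/10⌋ = 5 → F.
Square: lon ⌊3.7671/2⌋ = 1; lat ⌊3.3187/1⌋ = 3.
Subsquare: lon ⌊1.7671/0.0833333⌋ = 21 → v; lat ⌊0.3187/0.0416667⌋ = 7 → h.

PF13vh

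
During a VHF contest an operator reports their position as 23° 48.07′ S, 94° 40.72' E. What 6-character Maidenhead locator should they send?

NG76ie

Shift to the Maidenhead origin (180°W, 90°S): lon 274.6787, lat 66.1988.
Field (20°×10°, letters A–R): 274.6787/20 → 13 → N, 66.1988/10 → 6 → G; chars NG.
Square (2°×1°, digits 0–9): 14.6787/2 → 7, 6.1988/1 → 6; chars 76.
Subsquare (5′×2.5′, letters a–x): 0.6787/0.0833333 → 8 → i, 0.1988/0.0416667 → 4 → e; chars ie.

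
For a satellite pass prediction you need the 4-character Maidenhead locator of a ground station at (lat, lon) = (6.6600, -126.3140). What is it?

CJ66

Shift to the Maidenhead origin (180°W, 90°S): lon 53.69, lat 96.66.
Field (20°×10°, letters A–R): lon ⌊53.69/20⌋ = 2 → C; lat ⌊96.66/10⌋ = 9 → J.
Square (2°×1°, digits 0–9): lon ⌊13.69/2⌋ = 6; lat ⌊6.66/1⌋ = 6.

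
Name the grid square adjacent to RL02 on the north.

Latitude square 2; +1 → 3.
The longitude characters are unchanged.

RL03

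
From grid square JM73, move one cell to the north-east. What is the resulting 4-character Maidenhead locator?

Longitude square 7; +1 → 8.
Latitude square 3; +1 → 4.

JM84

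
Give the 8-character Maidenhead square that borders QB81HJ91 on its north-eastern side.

Longitude extended square 9; +1 → 10, wraps to 0, carry into subsquare.
Longitude subsquare h = 7; +1 → 8 = i.
Latitude extended square 1; +1 → 2.

QB81ij02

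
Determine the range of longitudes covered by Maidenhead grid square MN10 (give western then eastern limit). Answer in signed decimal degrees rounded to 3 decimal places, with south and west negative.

62.000, 64.000

Field M=12, N=13: +12·20° lon, +13·10° lat → SW at lon 60°, lat 40°.
Square 1, 0: +1·2° lon, +0·1° lat → SW at lon 62°, lat 40°.
Cell spans 2° lon × 1° lat.
west 62.000, east 64.000.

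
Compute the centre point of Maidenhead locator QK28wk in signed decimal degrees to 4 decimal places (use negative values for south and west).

Field Q=16, K=10: +16·20° lon, +10·10° lat → SW at lon 140°, lat 10°.
Square 2, 8: +2·2° lon, +8·1° lat → SW at lon 144°, lat 18°.
Subsquare w=22, k=10: +22·0.0833333° lon, +10·0.0416667° lat → SW at lon 145.833°, lat 18.4167°.
Cell spans 0.0833333° lon × 0.0416667° lat. Centre is SW corner plus half of each.
latitude 18.4375, longitude 145.8750.

18.4375, 145.8750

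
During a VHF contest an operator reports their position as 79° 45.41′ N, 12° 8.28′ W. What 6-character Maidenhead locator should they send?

IQ39ws

Shift to the Maidenhead origin (180°W, 90°S): lon 167.8620, lat 169.7568.
Field: 167.8620/20 → 8 → I, 169.7568/10 → 16 → Q; chars IQ.
Square: 7.8620/2 → 3, 9.7568/1 → 9; chars 39.
Subsquare: 1.8620/0.0833333 → 22 → w, 0.7568/0.0416667 → 18 → s; chars ws.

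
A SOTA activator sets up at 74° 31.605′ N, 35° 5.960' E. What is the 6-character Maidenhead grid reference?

KQ74nm

Shift to the Maidenhead origin (180°W, 90°S): lon 215.0993, lat 164.5267.
Field: lon ⌊215.0993/20⌋ = 10 → K; lat ⌊164.5267/10⌋ = 16 → Q.
Square: lon ⌊15.0993/2⌋ = 7; lat ⌊4.5267/1⌋ = 4.
Subsquare: lon ⌊1.0993/0.0833333⌋ = 13 → n; lat ⌊0.5267/0.0416667⌋ = 12 → m.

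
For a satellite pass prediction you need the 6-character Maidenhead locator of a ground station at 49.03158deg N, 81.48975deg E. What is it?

Offset from 180°W / 90°S: lon 261.4898°, lat 139.0316°.
Field: 261.4898/20 → 13 → N, 139.0316/10 → 13 → N; chars NN.
Square: 1.4898/2 → 0, 9.0316/1 → 9; chars 09.
Subsquare: 1.4898/0.0833333 → 17 → r, 0.0316/0.0416667 → 0 → a; chars ra.

NN09ra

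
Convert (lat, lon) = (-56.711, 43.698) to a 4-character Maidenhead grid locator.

Offset from 180°W / 90°S: lon 223.70°, lat 33.29°.
Field: 223.70/20 → 11 → L, 33.29/10 → 3 → D; chars LD.
Square: 3.70/2 → 1, 3.29/1 → 3; chars 13.

LD13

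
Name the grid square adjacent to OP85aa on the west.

OP75xa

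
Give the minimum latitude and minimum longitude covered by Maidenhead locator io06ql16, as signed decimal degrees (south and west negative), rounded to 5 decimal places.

Field I=8, O=14: +8·20° lon, +14·10° lat → SW at lon -20°, lat 50°.
Square 0, 6: +0·2° lon, +6·1° lat → SW at lon -20°, lat 56°.
Subsquare q=16, l=11: +16·0.0833333° lon, +11·0.0416667° lat → SW at lon -18.6667°, lat 56.4583°.
Extended square 1, 6: +1·0.00833333° lon, +6·0.00416667° lat → SW at lon -18.6583°, lat 56.4833°.
latitude 56.48333, longitude -18.65833.

56.48333, -18.65833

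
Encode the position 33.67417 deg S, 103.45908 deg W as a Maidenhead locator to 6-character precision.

Offset from 180°W / 90°S: lon 76.5409°, lat 56.3258°.
Field: lon ⌊76.5409/20⌋ = 3 → D; lat ⌊56.3258/10⌋ = 5 → F.
Square: lon ⌊16.5409/2⌋ = 8; lat ⌊6.3258/1⌋ = 6.
Subsquare: lon ⌊0.5409/0.0833333⌋ = 6 → g; lat ⌊0.3258/0.0416667⌋ = 7 → h.

DF86gh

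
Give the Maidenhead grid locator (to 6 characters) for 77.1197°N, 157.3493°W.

BQ17hc

Add 180° to longitude and 90° to latitude: 22.6507, 167.1197.
Field: lon ⌊22.6507/20⌋ = 1 → B; lat ⌊167.1197/10⌋ = 16 → Q.
Square: lon ⌊2.6507/2⌋ = 1; lat ⌊7.1197/1⌋ = 7.
Subsquare: lon ⌊0.6507/0.0833333⌋ = 7 → h; lat ⌊0.1197/0.0416667⌋ = 2 → c.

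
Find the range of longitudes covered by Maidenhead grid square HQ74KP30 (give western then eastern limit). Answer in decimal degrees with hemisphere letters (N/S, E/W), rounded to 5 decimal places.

25.14167° W, 25.13333° W

Field H=7, Q=16: +7·20° lon, +16·10° lat → SW at lon -40°, lat 70°.
Square 7, 4: +7·2° lon, +4·1° lat → SW at lon -26°, lat 74°.
Subsquare k=10, p=15: +10·0.0833333° lon, +15·0.0416667° lat → SW at lon -25.1667°, lat 74.625°.
Extended square 3, 0: +3·0.00833333° lon, +0·0.00416667° lat → SW at lon -25.1417°, lat 74.625°.
Cell spans 0.00833333° lon × 0.00416667° lat.
west 25.14167° W, east 25.13333° W.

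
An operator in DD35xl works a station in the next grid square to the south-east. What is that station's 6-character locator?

DD45ak

Longitude subsquare x = 23; +1 → 24, wraps to 0 = a, carry into square.
Longitude square 3; +1 → 4.
Latitude subsquare l = 11; −1 → 10 = k.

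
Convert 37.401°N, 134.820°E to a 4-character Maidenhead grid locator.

PM77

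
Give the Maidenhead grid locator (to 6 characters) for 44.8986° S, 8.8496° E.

Add 180° to longitude and 90° to latitude: 188.8496, 45.1014.
Field: lon ⌊188.8496/20⌋ = 9 → J; lat ⌊45.1014/10⌋ = 4 → E.
Square: lon ⌊8.8496/2⌋ = 4; lat ⌊5.1014/1⌋ = 5.
Subsquare: lon ⌊0.8496/0.0833333⌋ = 10 → k; lat ⌊0.1014/0.0416667⌋ = 2 → c.

JE45kc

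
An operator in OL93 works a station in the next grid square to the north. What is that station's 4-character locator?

Latitude square 3; +1 → 4.
The longitude characters are unchanged.

OL94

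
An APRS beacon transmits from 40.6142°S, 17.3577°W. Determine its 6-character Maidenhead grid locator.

Add 180° to longitude and 90° to latitude: 162.6423, 49.3858.
Field (20°×10°, letters A–R): 162.6423/20 → 8 → I, 49.3858/10 → 4 → E; chars IE.
Square (2°×1°, digits 0–9): 2.6423/2 → 1, 9.3858/1 → 9; chars 19.
Subsquare (5′×2.5′, letters a–x): 0.6423/0.0833333 → 7 → h, 0.3858/0.0416667 → 9 → j; chars hj.

IE19hj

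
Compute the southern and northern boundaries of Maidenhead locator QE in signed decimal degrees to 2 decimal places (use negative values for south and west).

-50.00, -40.00

Field Q=16, E=4: +16·20° lon, +4·10° lat → SW at lon 140°, lat -50°.
Cell spans 20° lon × 10° lat.
south -50.00, north -40.00.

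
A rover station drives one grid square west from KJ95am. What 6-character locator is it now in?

KJ85xm

Longitude subsquare a = 0; −1 → -1, wraps to 23 = x, carry into square.
Longitude square 9; −1 → 8.
The latitude characters are unchanged.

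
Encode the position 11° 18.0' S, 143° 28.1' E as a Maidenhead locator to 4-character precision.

QH18

Shift to the Maidenhead origin (180°W, 90°S): lon 323.47, lat 78.70.
Field: lon ⌊323.47/20⌋ = 16 → Q; lat ⌊78.70/10⌋ = 7 → H.
Square: lon ⌊3.47/2⌋ = 1; lat ⌊8.70/1⌋ = 8.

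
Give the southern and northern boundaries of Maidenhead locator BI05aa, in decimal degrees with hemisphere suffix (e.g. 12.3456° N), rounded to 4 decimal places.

5.0000° S, 4.9583° S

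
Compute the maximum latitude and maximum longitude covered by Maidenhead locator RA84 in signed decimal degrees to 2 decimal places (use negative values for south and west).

-85.00, 178.00

Field R=17, A=0: +17·20° lon, +0·10° lat → SW at lon 160°, lat -90°.
Square 8, 4: +8·2° lon, +4·1° lat → SW at lon 176°, lat -86°.
Cell spans 2° lon × 1° lat. NE corner is SW corner plus one full cell.
latitude -85.00, longitude 178.00.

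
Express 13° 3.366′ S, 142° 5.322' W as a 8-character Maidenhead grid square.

BH86ww96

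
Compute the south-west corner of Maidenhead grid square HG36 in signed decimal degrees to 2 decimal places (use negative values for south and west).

-24.00, -34.00

Field H=7, G=6: +7·20° lon, +6·10° lat → SW at lon -40°, lat -30°.
Square 3, 6: +3·2° lon, +6·1° lat → SW at lon -34°, lat -24°.
latitude -24.00, longitude -34.00.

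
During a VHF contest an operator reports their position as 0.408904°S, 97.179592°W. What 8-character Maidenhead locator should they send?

EI19jo81

Add 180° to longitude and 90° to latitude: 82.82041, 89.59110.
Field: 82.82041/20 → 4 → E, 89.59110/10 → 8 → I; chars EI.
Square: 2.82041/2 → 1, 9.59110/1 → 9; chars 19.
Subsquare: 0.82041/0.0833333 → 9 → j, 0.59110/0.0416667 → 14 → o; chars jo.
Extended square: 0.07041/0.00833333 → 8, 0.00776/0.00416667 → 1; chars 81.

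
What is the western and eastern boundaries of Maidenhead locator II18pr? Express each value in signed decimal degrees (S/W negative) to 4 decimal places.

-16.7500, -16.6667

Field I=8, I=8: +8·20° lon, +8·10° lat → SW at lon -20°, lat -10°.
Square 1, 8: +1·2° lon, +8·1° lat → SW at lon -18°, lat -2°.
Subsquare p=15, r=17: +15·0.0833333° lon, +17·0.0416667° lat → SW at lon -16.75°, lat -1.29167°.
Cell spans 0.0833333° lon × 0.0416667° lat.
west -16.7500, east -16.6667.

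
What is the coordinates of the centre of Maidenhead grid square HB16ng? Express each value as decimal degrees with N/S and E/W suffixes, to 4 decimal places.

73.7292° S, 36.8750° W

Field H=7, B=1: +7·20° lon, +1·10° lat → SW at lon -40°, lat -80°.
Square 1, 6: +1·2° lon, +6·1° lat → SW at lon -38°, lat -74°.
Subsquare n=13, g=6: +13·0.0833333° lon, +6·0.0416667° lat → SW at lon -36.9167°, lat -73.75°.
Cell spans 0.0833333° lon × 0.0416667° lat. Centre is SW corner plus half of each.
latitude 73.7292° S, longitude 36.8750° W.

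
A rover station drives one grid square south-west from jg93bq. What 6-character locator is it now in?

JG93ap

Longitude subsquare b = 1; −1 → 0 = a.
Latitude subsquare q = 16; −1 → 15 = p.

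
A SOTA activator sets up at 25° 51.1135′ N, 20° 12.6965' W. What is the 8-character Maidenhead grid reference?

Shift to the Maidenhead origin (180°W, 90°S): lon 159.78839, lat 115.85189.
Field: 159.78839/20 → 7 → H, 115.85189/10 → 11 → L; chars HL.
Square: 19.78839/2 → 9, 5.85189/1 → 5; chars 95.
Subsquare: 1.78839/0.0833333 → 21 → v, 0.85189/0.0416667 → 20 → u; chars vu.
Extended square: 0.03839/0.00833333 → 4, 0.01856/0.00416667 → 4; chars 44.

HL95vu44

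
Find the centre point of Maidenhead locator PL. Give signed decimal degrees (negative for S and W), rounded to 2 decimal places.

Field P=15, L=11: +15·20° lon, +11·10° lat → SW at lon 120°, lat 20°.
Cell spans 20° lon × 10° lat. Centre is SW corner plus half of each.
latitude 25.00, longitude 130.00.

25.00, 130.00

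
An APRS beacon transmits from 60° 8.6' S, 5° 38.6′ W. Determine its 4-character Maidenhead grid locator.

IC79

Add 180° to longitude and 90° to latitude: 174.36, 29.86.
Field (20°×10°, letters A–R): lon ⌊174.36/20⌋ = 8 → I; lat ⌊29.86/10⌋ = 2 → C.
Square (2°×1°, digits 0–9): lon ⌊14.36/2⌋ = 7; lat ⌊9.86/1⌋ = 9.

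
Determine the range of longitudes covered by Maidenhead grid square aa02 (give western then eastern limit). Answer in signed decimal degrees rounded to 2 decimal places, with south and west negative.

Field A=0, A=0: +0·20° lon, +0·10° lat → SW at lon -180°, lat -90°.
Square 0, 2: +0·2° lon, +2·1° lat → SW at lon -180°, lat -88°.
Cell spans 2° lon × 1° lat.
west -180.00, east -178.00.

-180.00, -178.00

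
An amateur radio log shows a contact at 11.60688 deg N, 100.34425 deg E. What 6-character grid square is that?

OK01eo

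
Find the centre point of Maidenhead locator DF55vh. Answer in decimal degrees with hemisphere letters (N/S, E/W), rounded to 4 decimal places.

Field D=3, F=5: +3·20° lon, +5·10° lat → SW at lon -120°, lat -40°.
Square 5, 5: +5·2° lon, +5·1° lat → SW at lon -110°, lat -35°.
Subsquare v=21, h=7: +21·0.0833333° lon, +7·0.0416667° lat → SW at lon -108.25°, lat -34.7083°.
Cell spans 0.0833333° lon × 0.0416667° lat. Centre is SW corner plus half of each.
latitude 34.6875° S, longitude 108.2083° W.

34.6875° S, 108.2083° W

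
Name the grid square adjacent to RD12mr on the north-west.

RD12ls

Longitude subsquare m = 12; −1 → 11 = l.
Latitude subsquare r = 17; +1 → 18 = s.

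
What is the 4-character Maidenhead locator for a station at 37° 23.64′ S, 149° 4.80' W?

BF52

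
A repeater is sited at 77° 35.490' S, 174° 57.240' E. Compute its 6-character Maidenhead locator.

Shift to the Maidenhead origin (180°W, 90°S): lon 354.9540, lat 12.4085.
Field: 354.9540/20 → 17 → R, 12.4085/10 → 1 → B; chars RB.
Square: 14.9540/2 → 7, 2.4085/1 → 2; chars 72.
Subsquare: 0.9540/0.0833333 → 11 → l, 0.4085/0.0416667 → 9 → j; chars lj.

RB72lj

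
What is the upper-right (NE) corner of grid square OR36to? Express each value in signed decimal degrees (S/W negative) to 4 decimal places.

Field O=14, R=17: +14·20° lon, +17·10° lat → SW at lon 100°, lat 80°.
Square 3, 6: +3·2° lon, +6·1° lat → SW at lon 106°, lat 86°.
Subsquare t=19, o=14: +19·0.0833333° lon, +14·0.0416667° lat → SW at lon 107.583°, lat 86.5833°.
Cell spans 0.0833333° lon × 0.0416667° lat. NE corner is SW corner plus one full cell.
latitude 86.6250, longitude 107.6667.

86.6250, 107.6667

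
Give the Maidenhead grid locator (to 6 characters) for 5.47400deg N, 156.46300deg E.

QJ85fl

Shift to the Maidenhead origin (180°W, 90°S): lon 336.4630, lat 95.4740.
Field: lon ⌊336.4630/20⌋ = 16 → Q; lat ⌊95.4740/10⌋ = 9 → J.
Square: lon ⌊16.4630/2⌋ = 8; lat ⌊5.4740/1⌋ = 5.
Subsquare: lon ⌊0.4630/0.0833333⌋ = 5 → f; lat ⌊0.4740/0.0416667⌋ = 11 → l.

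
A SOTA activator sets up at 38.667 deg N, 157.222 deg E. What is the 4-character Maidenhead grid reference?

Add 180° to longitude and 90° to latitude: 337.22, 128.67.
Field (20°×10°, letters A–R): lon ⌊337.22/20⌋ = 16 → Q; lat ⌊128.67/10⌋ = 12 → M.
Square (2°×1°, digits 0–9): lon ⌊17.22/2⌋ = 8; lat ⌊8.67/1⌋ = 8.

QM88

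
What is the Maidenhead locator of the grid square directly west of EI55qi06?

EI55pi96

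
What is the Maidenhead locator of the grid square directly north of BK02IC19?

BK02id10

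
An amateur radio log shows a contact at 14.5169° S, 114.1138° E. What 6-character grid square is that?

Shift to the Maidenhead origin (180°W, 90°S): lon 294.1138, lat 75.4831.
Field: 294.1138/20 → 14 → O, 75.4831/10 → 7 → H; chars OH.
Square: 14.1138/2 → 7, 5.4831/1 → 5; chars 75.
Subsquare: 0.1138/0.0833333 → 1 → b, 0.4831/0.0416667 → 11 → l; chars bl.

OH75bl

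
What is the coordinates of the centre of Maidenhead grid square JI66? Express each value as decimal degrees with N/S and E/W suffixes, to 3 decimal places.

Field J=9, I=8: +9·20° lon, +8·10° lat → SW at lon 0°, lat -10°.
Square 6, 6: +6·2° lon, +6·1° lat → SW at lon 12°, lat -4°.
Cell spans 2° lon × 1° lat. Centre is SW corner plus half of each.
latitude 3.500° S, longitude 13.000° E.

3.500° S, 13.000° E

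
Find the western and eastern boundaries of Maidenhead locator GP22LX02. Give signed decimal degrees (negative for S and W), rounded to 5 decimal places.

-55.08333, -55.07500

Field G=6, P=15: +6·20° lon, +15·10° lat → SW at lon -60°, lat 60°.
Square 2, 2: +2·2° lon, +2·1° lat → SW at lon -56°, lat 62°.
Subsquare l=11, x=23: +11·0.0833333° lon, +23·0.0416667° lat → SW at lon -55.0833°, lat 62.9583°.
Extended square 0, 2: +0·0.00833333° lon, +2·0.00416667° lat → SW at lon -55.0833°, lat 62.9667°.
Cell spans 0.00833333° lon × 0.00416667° lat.
west -55.08333, east -55.07500.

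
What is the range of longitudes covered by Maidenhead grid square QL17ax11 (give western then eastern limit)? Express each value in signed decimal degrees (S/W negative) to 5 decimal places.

Field Q=16, L=11: +16·20° lon, +11·10° lat → SW at lon 140°, lat 20°.
Square 1, 7: +1·2° lon, +7·1° lat → SW at lon 142°, lat 27°.
Subsquare a=0, x=23: +0·0.0833333° lon, +23·0.0416667° lat → SW at lon 142°, lat 27.9583°.
Extended square 1, 1: +1·0.00833333° lon, +1·0.00416667° lat → SW at lon 142.008°, lat 27.9625°.
Cell spans 0.00833333° lon × 0.00416667° lat.
west 142.00833, east 142.01667.

142.00833, 142.01667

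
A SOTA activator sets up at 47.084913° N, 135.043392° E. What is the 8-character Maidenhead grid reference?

PN77mc50

Offset from 180°W / 90°S: lon 315.04339°, lat 137.08491°.
Field (20°×10°, letters A–R): lon ⌊315.04339/20⌋ = 15 → P; lat ⌊137.08491/10⌋ = 13 → N.
Square (2°×1°, digits 0–9): lon ⌊15.04339/2⌋ = 7; lat ⌊7.08491/1⌋ = 7.
Subsquare (5′×2.5′, letters a–x): lon ⌊1.04339/0.0833333⌋ = 12 → m; lat ⌊0.08491/0.0416667⌋ = 2 → c.
Extended square (30″×15″, digits 0–9): lon ⌊0.04339/0.00833333⌋ = 5; lat ⌊0.00158/0.00416667⌋ = 0.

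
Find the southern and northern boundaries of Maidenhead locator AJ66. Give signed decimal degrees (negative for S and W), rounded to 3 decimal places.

Field A=0, J=9: +0·20° lon, +9·10° lat → SW at lon -180°, lat 0°.
Square 6, 6: +6·2° lon, +6·1° lat → SW at lon -168°, lat 6°.
Cell spans 2° lon × 1° lat.
south 6.000, north 7.000.

6.000, 7.000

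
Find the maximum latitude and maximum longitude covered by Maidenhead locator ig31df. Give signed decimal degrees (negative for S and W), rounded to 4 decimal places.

-28.7500, -13.6667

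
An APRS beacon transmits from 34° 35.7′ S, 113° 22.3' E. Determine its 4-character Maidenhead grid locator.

OF65

Shift to the Maidenhead origin (180°W, 90°S): lon 293.37, lat 55.41.
Field: 293.37/20 → 14 → O, 55.41/10 → 5 → F; chars OF.
Square: 13.37/2 → 6, 5.41/1 → 5; chars 65.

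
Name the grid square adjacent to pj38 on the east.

Longitude square 3; +1 → 4.
The latitude characters are unchanged.

PJ48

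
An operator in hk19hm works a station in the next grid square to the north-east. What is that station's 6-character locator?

HK19in

Longitude subsquare h = 7; +1 → 8 = i.
Latitude subsquare m = 12; +1 → 13 = n.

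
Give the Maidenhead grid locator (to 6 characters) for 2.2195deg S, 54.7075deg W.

Shift to the Maidenhead origin (180°W, 90°S): lon 125.2925, lat 87.7805.
Field: 125.2925/20 → 6 → G, 87.7805/10 → 8 → I; chars GI.
Square: 5.2925/2 → 2, 7.7805/1 → 7; chars 27.
Subsquare: 1.2925/0.0833333 → 15 → p, 0.7805/0.0416667 → 18 → s; chars ps.

GI27ps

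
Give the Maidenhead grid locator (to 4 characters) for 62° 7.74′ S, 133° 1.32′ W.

CC37

Add 180° to longitude and 90° to latitude: 46.98, 27.87.
Field (20°×10°, letters A–R): lon ⌊46.98/20⌋ = 2 → C; lat ⌊27.87/10⌋ = 2 → C.
Square (2°×1°, digits 0–9): lon ⌊6.98/2⌋ = 3; lat ⌊7.87/1⌋ = 7.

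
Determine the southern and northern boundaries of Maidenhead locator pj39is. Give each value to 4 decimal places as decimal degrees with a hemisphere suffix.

9.7500° N, 9.7917° N

Field P=15, J=9: +15·20° lon, +9·10° lat → SW at lon 120°, lat 0°.
Square 3, 9: +3·2° lon, +9·1° lat → SW at lon 126°, lat 9°.
Subsquare i=8, s=18: +8·0.0833333° lon, +18·0.0416667° lat → SW at lon 126.667°, lat 9.75°.
Cell spans 0.0833333° lon × 0.0416667° lat.
south 9.7500° N, north 9.7917° N.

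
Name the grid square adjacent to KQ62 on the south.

Latitude square 2; −1 → 1.
The longitude characters are unchanged.

KQ61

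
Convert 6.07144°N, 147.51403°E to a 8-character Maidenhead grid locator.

QJ36sb17

Offset from 180°W / 90°S: lon 327.51403°, lat 96.07144°.
Field: 327.51403/20 → 16 → Q, 96.07144/10 → 9 → J; chars QJ.
Square: 7.51403/2 → 3, 6.07144/1 → 6; chars 36.
Subsquare: 1.51403/0.0833333 → 18 → s, 0.07144/0.0416667 → 1 → b; chars sb.
Extended square: 0.01403/0.00833333 → 1, 0.02977/0.00416667 → 7; chars 17.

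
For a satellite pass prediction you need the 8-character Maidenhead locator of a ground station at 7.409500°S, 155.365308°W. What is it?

BI22ho61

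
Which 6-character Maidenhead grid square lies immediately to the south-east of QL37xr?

QL47aq

Longitude subsquare x = 23; +1 → 24, wraps to 0 = a, carry into square.
Longitude square 3; +1 → 4.
Latitude subsquare r = 17; −1 → 16 = q.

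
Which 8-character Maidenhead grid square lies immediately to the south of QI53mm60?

Latitude extended square 0; −1 → -1, wraps to 9, carry into subsquare.
Latitude subsquare m = 12; −1 → 11 = l.
The longitude characters are unchanged.

QI53ml69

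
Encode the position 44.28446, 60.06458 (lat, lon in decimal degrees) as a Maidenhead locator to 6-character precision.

Offset from 180°W / 90°S: lon 240.0646°, lat 134.2845°.
Field: lon ⌊240.0646/20⌋ = 12 → M; lat ⌊134.2845/10⌋ = 13 → N.
Square: lon ⌊0.0646/2⌋ = 0; lat ⌊4.2845/1⌋ = 4.
Subsquare: lon ⌊0.0646/0.0833333⌋ = 0 → a; lat ⌊0.2845/0.0416667⌋ = 6 → g.

MN04ag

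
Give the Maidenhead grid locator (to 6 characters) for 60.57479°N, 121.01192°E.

PP00mn

Add 180° to longitude and 90° to latitude: 301.0119, 150.5748.
Field: 301.0119/20 → 15 → P, 150.5748/10 → 15 → P; chars PP.
Square: 1.0119/2 → 0, 0.5748/1 → 0; chars 00.
Subsquare: 1.0119/0.0833333 → 12 → m, 0.5748/0.0416667 → 13 → n; chars mn.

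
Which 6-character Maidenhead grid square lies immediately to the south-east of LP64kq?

Longitude subsquare k = 10; +1 → 11 = l.
Latitude subsquare q = 16; −1 → 15 = p.

LP64lp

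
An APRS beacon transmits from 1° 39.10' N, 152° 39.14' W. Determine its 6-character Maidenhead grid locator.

Add 180° to longitude and 90° to latitude: 27.3477, 91.6517.
Field: 27.3477/20 → 1 → B, 91.6517/10 → 9 → J; chars BJ.
Square: 7.3477/2 → 3, 1.6517/1 → 1; chars 31.
Subsquare: 1.3477/0.0833333 → 16 → q, 0.6517/0.0416667 → 15 → p; chars qp.

BJ31qp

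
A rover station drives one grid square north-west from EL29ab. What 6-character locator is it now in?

EL19xc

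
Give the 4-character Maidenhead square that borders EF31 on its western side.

EF21

Longitude square 3; −1 → 2.
The latitude characters are unchanged.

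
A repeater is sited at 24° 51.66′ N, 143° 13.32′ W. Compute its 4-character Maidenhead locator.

BL84

Add 180° to longitude and 90° to latitude: 36.78, 114.86.
Field (20°×10°, letters A–R): lon ⌊36.78/20⌋ = 1 → B; lat ⌊114.86/10⌋ = 11 → L.
Square (2°×1°, digits 0–9): lon ⌊16.78/2⌋ = 8; lat ⌊4.86/1⌋ = 4.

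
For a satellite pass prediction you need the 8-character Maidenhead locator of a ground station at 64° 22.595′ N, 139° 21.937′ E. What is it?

PP94qj30

Add 180° to longitude and 90° to latitude: 319.36562, 154.37658.
Field: lon ⌊319.36562/20⌋ = 15 → P; lat ⌊154.37658/10⌋ = 15 → P.
Square: lon ⌊19.36562/2⌋ = 9; lat ⌊4.37658/1⌋ = 4.
Subsquare: lon ⌊1.36562/0.0833333⌋ = 16 → q; lat ⌊0.37658/0.0416667⌋ = 9 → j.
Extended square: lon ⌊0.03228/0.00833333⌋ = 3; lat ⌊0.00158/0.00416667⌋ = 0.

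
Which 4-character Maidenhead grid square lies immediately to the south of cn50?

CM59

Latitude square 0; −1 → -1, wraps to 9, carry into field.
Latitude field N = 13; −1 → 12 = M.
The longitude characters are unchanged.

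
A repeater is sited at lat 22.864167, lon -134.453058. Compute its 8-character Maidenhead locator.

CL22su57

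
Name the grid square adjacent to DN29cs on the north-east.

Longitude subsquare c = 2; +1 → 3 = d.
Latitude subsquare s = 18; +1 → 19 = t.

DN29dt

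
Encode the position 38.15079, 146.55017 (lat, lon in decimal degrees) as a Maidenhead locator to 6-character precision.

QM38gd

Shift to the Maidenhead origin (180°W, 90°S): lon 326.5502, lat 128.1508.
Field: lon ⌊326.5502/20⌋ = 16 → Q; lat ⌊128.1508/10⌋ = 12 → M.
Square: lon ⌊6.5502/2⌋ = 3; lat ⌊8.1508/1⌋ = 8.
Subsquare: lon ⌊0.5502/0.0833333⌋ = 6 → g; lat ⌊0.1508/0.0416667⌋ = 3 → d.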